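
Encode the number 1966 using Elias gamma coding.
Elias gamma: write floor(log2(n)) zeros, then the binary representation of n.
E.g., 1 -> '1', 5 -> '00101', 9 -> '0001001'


num_bits = floor(log2(1966)) + 1 = 11
leading_zeros = num_bits - 1 = 10
binary(1966) = 11110101110

Elias gamma(1966) = '0000000000' + '11110101110' = 000000000011110101110 (21 bits)


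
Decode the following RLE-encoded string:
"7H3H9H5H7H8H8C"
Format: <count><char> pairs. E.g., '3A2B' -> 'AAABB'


Expanding each <count><char> pair:
  7H -> 'HHHHHHH'
  3H -> 'HHH'
  9H -> 'HHHHHHHHH'
  5H -> 'HHHHH'
  7H -> 'HHHHHHH'
  8H -> 'HHHHHHHH'
  8C -> 'CCCCCCCC'

Decoded = HHHHHHHHHHHHHHHHHHHHHHHHHHHHHHHHHHHHHHHCCCCCCCC


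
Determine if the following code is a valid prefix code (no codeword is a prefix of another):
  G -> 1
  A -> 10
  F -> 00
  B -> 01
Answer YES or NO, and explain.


Checking each pair (does one codeword prefix another?):
  G='1' vs A='10': prefix -- VIOLATION

NO -- this is NOT a valid prefix code. G (1) is a prefix of A (10).


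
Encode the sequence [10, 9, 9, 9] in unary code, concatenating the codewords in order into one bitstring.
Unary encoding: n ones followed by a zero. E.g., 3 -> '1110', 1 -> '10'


Encode each number as n ones followed by a terminating 0:
  10 -> 11111111110 (11 bits)
  9 -> 1111111110 (10 bits)
  9 -> 1111111110 (10 bits)
  9 -> 1111111110 (10 bits)
Total length = 11 + 10 + 10 + 10 = 41 bits.

Unary([10, 9, 9, 9]) = 11111111110111111111011111111101111111110 (41 bits)


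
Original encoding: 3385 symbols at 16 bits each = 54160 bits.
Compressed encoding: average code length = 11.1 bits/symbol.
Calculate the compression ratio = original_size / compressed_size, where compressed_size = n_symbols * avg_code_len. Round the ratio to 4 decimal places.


original_size = n_symbols * orig_bits = 3385 * 16 = 54160 bits
compressed_size = n_symbols * avg_code_len = 3385 * 11.1 = 37573.5 bits
ratio = original_size / compressed_size = 54160 / 37573.5 = 1.4414

Compression ratio = 1.4414


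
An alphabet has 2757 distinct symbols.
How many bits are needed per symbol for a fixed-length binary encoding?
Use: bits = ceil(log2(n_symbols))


log2(2757) = 11.4289
Bracket: 2^11 = 2048 < 2757 <= 2^12 = 4096
So ceil(log2(2757)) = 12

bits = ceil(log2(2757)) = ceil(11.4289) = 12 bits


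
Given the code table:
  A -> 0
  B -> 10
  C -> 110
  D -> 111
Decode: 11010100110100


Decoding:
110 -> C
10 -> B
10 -> B
0 -> A
110 -> C
10 -> B
0 -> A


Result: CBBACBA


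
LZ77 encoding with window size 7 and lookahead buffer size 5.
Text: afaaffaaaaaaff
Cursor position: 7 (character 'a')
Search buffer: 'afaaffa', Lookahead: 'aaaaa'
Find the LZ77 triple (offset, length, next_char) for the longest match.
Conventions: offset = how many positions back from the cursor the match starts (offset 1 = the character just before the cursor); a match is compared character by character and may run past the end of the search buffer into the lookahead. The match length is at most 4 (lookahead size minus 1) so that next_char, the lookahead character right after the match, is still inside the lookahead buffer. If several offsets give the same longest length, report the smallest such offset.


Try each offset into the search buffer:
  offset=1 (pos 6, char 'a'): match length 4
  offset=2 (pos 5, char 'f'): match length 0
  offset=3 (pos 4, char 'f'): match length 0
  offset=4 (pos 3, char 'a'): match length 1
  offset=5 (pos 2, char 'a'): match length 2
  offset=6 (pos 1, char 'f'): match length 0
  offset=7 (pos 0, char 'a'): match length 1
Longest match has length 4 at offset 1.
next_char = character at position 7 + 4 = 11 -> 'a'

Best match: offset=1, length=4 (matching 'aaaa' starting at position 6)
LZ77 triple: (1, 4, 'a')


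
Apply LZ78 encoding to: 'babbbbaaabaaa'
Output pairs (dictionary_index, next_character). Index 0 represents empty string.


LZ78 encoding steps:
Dictionary: {0: ''}
Step 1: w='' (idx 0), next='b' -> output (0, 'b'), add 'b' as idx 1
Step 2: w='' (idx 0), next='a' -> output (0, 'a'), add 'a' as idx 2
Step 3: w='b' (idx 1), next='b' -> output (1, 'b'), add 'bb' as idx 3
Step 4: w='bb' (idx 3), next='a' -> output (3, 'a'), add 'bba' as idx 4
Step 5: w='a' (idx 2), next='a' -> output (2, 'a'), add 'aa' as idx 5
Step 6: w='b' (idx 1), next='a' -> output (1, 'a'), add 'ba' as idx 6
Step 7: w='aa' (idx 5), end of input -> output (5, '')


Encoded: [(0, 'b'), (0, 'a'), (1, 'b'), (3, 'a'), (2, 'a'), (1, 'a'), (5, '')]


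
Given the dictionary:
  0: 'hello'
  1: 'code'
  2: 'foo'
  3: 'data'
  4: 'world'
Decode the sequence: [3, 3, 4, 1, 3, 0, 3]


Look up each index in the dictionary:
  3 -> 'data'
  3 -> 'data'
  4 -> 'world'
  1 -> 'code'
  3 -> 'data'
  0 -> 'hello'
  3 -> 'data'

Decoded: "data data world code data hello data"


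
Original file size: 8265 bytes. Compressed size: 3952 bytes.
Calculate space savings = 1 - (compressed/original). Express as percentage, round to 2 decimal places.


ratio = compressed/original = 3952/8265 = 0.478161
savings = 1 - ratio = 1 - 0.478161 = 0.521839
as a percentage: 0.521839 * 100 = 52.18%

Space savings = 1 - 3952/8265 = 52.18%


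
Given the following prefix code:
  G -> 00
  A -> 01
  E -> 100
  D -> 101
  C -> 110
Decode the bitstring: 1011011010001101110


Decoding step by step:
Bits 101 -> D
Bits 101 -> D
Bits 101 -> D
Bits 00 -> G
Bits 01 -> A
Bits 101 -> D
Bits 110 -> C


Decoded message: DDDGADC


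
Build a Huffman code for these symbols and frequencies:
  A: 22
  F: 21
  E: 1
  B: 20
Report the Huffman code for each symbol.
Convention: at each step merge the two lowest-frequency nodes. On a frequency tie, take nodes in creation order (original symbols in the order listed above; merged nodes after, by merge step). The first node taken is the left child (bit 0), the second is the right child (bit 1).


Huffman tree construction:
Step 1: Merge E(1) + B(20) = 21
Step 2: Merge F(21) + (E+B)(21) = 42
Step 3: Merge A(22) + (F+(E+B))(42) = 64
Read each symbol's code off the tree from the root (left child = 0, right child = 1).

Codes:
  A: 0 (length 1)
  F: 10 (length 2)
  E: 110 (length 3)
  B: 111 (length 3)
Average code length: 127/64 = 1.9844 bits/symbol


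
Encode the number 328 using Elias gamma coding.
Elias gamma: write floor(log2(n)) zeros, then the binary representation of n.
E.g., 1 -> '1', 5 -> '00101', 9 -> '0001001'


num_bits = floor(log2(328)) + 1 = 9
leading_zeros = num_bits - 1 = 8
binary(328) = 101001000

Elias gamma(328) = '00000000' + '101001000' = 00000000101001000 (17 bits)


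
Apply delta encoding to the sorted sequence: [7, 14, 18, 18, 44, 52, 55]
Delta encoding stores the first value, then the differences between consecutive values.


First value: 7
Deltas:
  14 - 7 = 7
  18 - 14 = 4
  18 - 18 = 0
  44 - 18 = 26
  52 - 44 = 8
  55 - 52 = 3


Delta encoded: [7, 7, 4, 0, 26, 8, 3]


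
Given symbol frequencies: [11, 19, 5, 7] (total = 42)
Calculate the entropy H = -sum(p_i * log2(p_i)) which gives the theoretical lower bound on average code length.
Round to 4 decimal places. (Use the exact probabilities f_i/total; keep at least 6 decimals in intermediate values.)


Per-symbol terms -p_i * log2(p_i) with p_i = f_i/42:
  p = 11/42 = 0.261905: log2(p) = -1.932886, -p*log2(p) = 0.506232
  p = 19/42 = 0.452381: log2(p) = -1.144390, -p*log2(p) = 0.517700
  p = 5/42 = 0.119048: log2(p) = -3.070389, -p*log2(p) = 0.365523
  p = 7/42 = 0.166667: log2(p) = -2.584963, -p*log2(p) = 0.430827
H = 0.506232 + 0.517700 + 0.365523 + 0.430827 = 1.820282

H = 1.8203 bits/symbol


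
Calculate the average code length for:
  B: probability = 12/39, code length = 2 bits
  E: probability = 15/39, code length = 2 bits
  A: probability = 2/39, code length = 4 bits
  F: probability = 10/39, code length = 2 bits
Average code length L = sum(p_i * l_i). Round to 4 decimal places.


Weighted contributions p_i * l_i:
  B: (12/39) * 2 = 24/39
  E: (15/39) * 2 = 30/39
  A: (2/39) * 4 = 8/39
  F: (10/39) * 2 = 20/39
Sum = (24 + 30 + 8 + 20)/39 = 82/39

L = 82/39 = 2.1026 bits/symbol


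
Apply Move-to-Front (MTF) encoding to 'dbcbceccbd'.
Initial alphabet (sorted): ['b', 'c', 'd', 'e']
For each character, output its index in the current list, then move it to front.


MTF encoding:
'd': index 2 in ['b', 'c', 'd', 'e'] -> ['d', 'b', 'c', 'e']
'b': index 1 in ['d', 'b', 'c', 'e'] -> ['b', 'd', 'c', 'e']
'c': index 2 in ['b', 'd', 'c', 'e'] -> ['c', 'b', 'd', 'e']
'b': index 1 in ['c', 'b', 'd', 'e'] -> ['b', 'c', 'd', 'e']
'c': index 1 in ['b', 'c', 'd', 'e'] -> ['c', 'b', 'd', 'e']
'e': index 3 in ['c', 'b', 'd', 'e'] -> ['e', 'c', 'b', 'd']
'c': index 1 in ['e', 'c', 'b', 'd'] -> ['c', 'e', 'b', 'd']
'c': index 0 in ['c', 'e', 'b', 'd'] -> ['c', 'e', 'b', 'd']
'b': index 2 in ['c', 'e', 'b', 'd'] -> ['b', 'c', 'e', 'd']
'd': index 3 in ['b', 'c', 'e', 'd'] -> ['d', 'b', 'c', 'e']


Output: [2, 1, 2, 1, 1, 3, 1, 0, 2, 3]


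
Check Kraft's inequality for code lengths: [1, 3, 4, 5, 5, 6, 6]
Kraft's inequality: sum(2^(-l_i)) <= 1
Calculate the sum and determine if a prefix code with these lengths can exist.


Sum = 2^(-1) + 2^(-3) + 2^(-4) + 2^(-5) + 2^(-5) + 2^(-6) + 2^(-6)
    = 0.5 + 0.125 + 0.0625 + 0.03125 + 0.03125 + 0.015625 + 0.015625
    = 50/64 = 0.78125
Since 0.78125 <= 1, Kraft's inequality IS satisfied.
A prefix code with these lengths CAN exist.

Kraft sum = 0.78125. Satisfied.


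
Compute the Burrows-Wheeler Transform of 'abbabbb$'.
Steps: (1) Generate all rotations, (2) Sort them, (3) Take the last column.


Rotations (sorted):
  0: $abbabbb -> last char: b
  1: abbabbb$ -> last char: $
  2: abbb$abb -> last char: b
  3: b$abbabb -> last char: b
  4: babbb$ab -> last char: b
  5: bb$abbab -> last char: b
  6: bbabbb$a -> last char: a
  7: bbb$abba -> last char: a


BWT = b$bbbbaa


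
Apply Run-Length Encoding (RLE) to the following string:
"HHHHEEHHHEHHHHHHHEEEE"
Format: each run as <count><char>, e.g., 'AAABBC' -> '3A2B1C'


Scanning runs left to right:
  i=0: run of 'H' x 4 -> '4H'
  i=4: run of 'E' x 2 -> '2E'
  i=6: run of 'H' x 3 -> '3H'
  i=9: run of 'E' x 1 -> '1E'
  i=10: run of 'H' x 7 -> '7H'
  i=17: run of 'E' x 4 -> '4E'

RLE = 4H2E3H1E7H4E


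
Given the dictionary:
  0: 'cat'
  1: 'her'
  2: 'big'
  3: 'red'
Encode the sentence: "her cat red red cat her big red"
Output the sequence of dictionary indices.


Look up each word in the dictionary:
  'her' -> 1
  'cat' -> 0
  'red' -> 3
  'red' -> 3
  'cat' -> 0
  'her' -> 1
  'big' -> 2
  'red' -> 3

Encoded: [1, 0, 3, 3, 0, 1, 2, 3]


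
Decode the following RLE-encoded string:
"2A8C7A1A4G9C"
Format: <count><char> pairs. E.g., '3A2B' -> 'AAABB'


Expanding each <count><char> pair:
  2A -> 'AA'
  8C -> 'CCCCCCCC'
  7A -> 'AAAAAAA'
  1A -> 'A'
  4G -> 'GGGG'
  9C -> 'CCCCCCCCC'

Decoded = AACCCCCCCCAAAAAAAAGGGGCCCCCCCCC


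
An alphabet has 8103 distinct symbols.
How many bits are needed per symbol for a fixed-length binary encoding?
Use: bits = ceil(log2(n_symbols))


log2(8103) = 12.9842
Bracket: 2^12 = 4096 < 8103 <= 2^13 = 8192
So ceil(log2(8103)) = 13

bits = ceil(log2(8103)) = ceil(12.9842) = 13 bits


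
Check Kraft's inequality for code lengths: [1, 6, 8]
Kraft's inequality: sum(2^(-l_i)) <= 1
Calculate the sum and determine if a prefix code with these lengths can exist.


Sum = 2^(-1) + 2^(-6) + 2^(-8)
    = 0.5 + 0.015625 + 0.00390625
    = 133/256 = 0.51953125
Since 0.51953125 <= 1, Kraft's inequality IS satisfied.
A prefix code with these lengths CAN exist.

Kraft sum = 0.51953125. Satisfied.


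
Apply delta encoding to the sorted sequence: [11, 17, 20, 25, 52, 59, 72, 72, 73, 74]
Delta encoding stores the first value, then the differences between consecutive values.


First value: 11
Deltas:
  17 - 11 = 6
  20 - 17 = 3
  25 - 20 = 5
  52 - 25 = 27
  59 - 52 = 7
  72 - 59 = 13
  72 - 72 = 0
  73 - 72 = 1
  74 - 73 = 1


Delta encoded: [11, 6, 3, 5, 27, 7, 13, 0, 1, 1]


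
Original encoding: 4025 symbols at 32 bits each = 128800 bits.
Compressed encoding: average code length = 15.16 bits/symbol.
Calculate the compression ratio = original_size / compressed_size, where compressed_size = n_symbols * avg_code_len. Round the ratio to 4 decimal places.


original_size = n_symbols * orig_bits = 4025 * 32 = 128800 bits
compressed_size = n_symbols * avg_code_len = 4025 * 15.16 = 61019.0 bits
ratio = original_size / compressed_size = 128800 / 61019.0 = 2.1108

Compression ratio = 2.1108


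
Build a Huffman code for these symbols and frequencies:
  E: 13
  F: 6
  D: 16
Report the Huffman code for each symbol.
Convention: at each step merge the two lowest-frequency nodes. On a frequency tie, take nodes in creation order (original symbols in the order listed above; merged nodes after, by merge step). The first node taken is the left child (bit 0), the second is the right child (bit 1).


Huffman tree construction:
Step 1: Merge F(6) + E(13) = 19
Step 2: Merge D(16) + (F+E)(19) = 35
Read each symbol's code off the tree from the root (left child = 0, right child = 1).

Codes:
  E: 11 (length 2)
  F: 10 (length 2)
  D: 0 (length 1)
Average code length: 54/35 = 1.5429 bits/symbol


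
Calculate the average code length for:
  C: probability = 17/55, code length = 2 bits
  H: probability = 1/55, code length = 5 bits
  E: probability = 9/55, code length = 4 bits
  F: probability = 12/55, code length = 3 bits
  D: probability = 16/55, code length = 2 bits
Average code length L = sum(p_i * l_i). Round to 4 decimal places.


Weighted contributions p_i * l_i:
  C: (17/55) * 2 = 34/55
  H: (1/55) * 5 = 5/55
  E: (9/55) * 4 = 36/55
  F: (12/55) * 3 = 36/55
  D: (16/55) * 2 = 32/55
Sum = (34 + 5 + 36 + 36 + 32)/55 = 143/55

L = 143/55 = 2.6000 bits/symbol


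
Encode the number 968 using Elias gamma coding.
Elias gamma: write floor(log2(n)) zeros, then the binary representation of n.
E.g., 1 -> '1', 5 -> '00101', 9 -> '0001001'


num_bits = floor(log2(968)) + 1 = 10
leading_zeros = num_bits - 1 = 9
binary(968) = 1111001000

Elias gamma(968) = '000000000' + '1111001000' = 0000000001111001000 (19 bits)


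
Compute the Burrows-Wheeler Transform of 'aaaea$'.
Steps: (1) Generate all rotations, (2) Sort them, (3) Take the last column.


Rotations (sorted):
  0: $aaaea -> last char: a
  1: a$aaae -> last char: e
  2: aaaea$ -> last char: $
  3: aaea$a -> last char: a
  4: aea$aa -> last char: a
  5: ea$aaa -> last char: a


BWT = ae$aaa


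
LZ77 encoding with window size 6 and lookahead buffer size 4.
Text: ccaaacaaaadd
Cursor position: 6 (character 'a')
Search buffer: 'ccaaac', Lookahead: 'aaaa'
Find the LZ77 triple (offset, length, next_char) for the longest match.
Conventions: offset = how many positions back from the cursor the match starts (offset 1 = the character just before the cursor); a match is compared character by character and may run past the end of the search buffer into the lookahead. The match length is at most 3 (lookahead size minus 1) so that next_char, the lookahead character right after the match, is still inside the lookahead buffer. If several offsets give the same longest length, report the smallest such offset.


Try each offset into the search buffer:
  offset=1 (pos 5, char 'c'): match length 0
  offset=2 (pos 4, char 'a'): match length 1
  offset=3 (pos 3, char 'a'): match length 2
  offset=4 (pos 2, char 'a'): match length 3
  offset=5 (pos 1, char 'c'): match length 0
  offset=6 (pos 0, char 'c'): match length 0
Longest match has length 3 at offset 4.
next_char = character at position 6 + 3 = 9 -> 'a'

Best match: offset=4, length=3 (matching 'aaa' starting at position 2)
LZ77 triple: (4, 3, 'a')


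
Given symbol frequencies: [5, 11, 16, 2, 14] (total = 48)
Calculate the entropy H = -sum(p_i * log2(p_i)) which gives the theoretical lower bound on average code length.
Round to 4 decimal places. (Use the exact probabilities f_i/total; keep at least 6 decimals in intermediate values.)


Per-symbol terms -p_i * log2(p_i) with p_i = f_i/48:
  p = 5/48 = 0.104167: log2(p) = -3.263034, -p*log2(p) = 0.339899
  p = 11/48 = 0.229167: log2(p) = -2.125531, -p*log2(p) = 0.487101
  p = 16/48 = 0.333333: log2(p) = -1.584963, -p*log2(p) = 0.528321
  p = 2/48 = 0.041667: log2(p) = -4.584963, -p*log2(p) = 0.191040
  p = 14/48 = 0.291667: log2(p) = -1.777608, -p*log2(p) = 0.518469
H = 0.339899 + 0.487101 + 0.528321 + 0.191040 + 0.518469 = 2.064830

H = 2.0648 bits/symbol


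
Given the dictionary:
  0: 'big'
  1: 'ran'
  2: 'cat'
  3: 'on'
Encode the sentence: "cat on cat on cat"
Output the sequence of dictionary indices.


Look up each word in the dictionary:
  'cat' -> 2
  'on' -> 3
  'cat' -> 2
  'on' -> 3
  'cat' -> 2

Encoded: [2, 3, 2, 3, 2]


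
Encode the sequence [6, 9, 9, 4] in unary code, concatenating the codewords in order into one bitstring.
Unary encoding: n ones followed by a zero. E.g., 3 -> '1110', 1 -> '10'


Encode each number as n ones followed by a terminating 0:
  6 -> 1111110 (7 bits)
  9 -> 1111111110 (10 bits)
  9 -> 1111111110 (10 bits)
  4 -> 11110 (5 bits)
Total length = 7 + 10 + 10 + 5 = 32 bits.

Unary([6, 9, 9, 4]) = 11111101111111110111111111011110 (32 bits)


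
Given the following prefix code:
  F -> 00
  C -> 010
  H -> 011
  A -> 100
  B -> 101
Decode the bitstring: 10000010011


Decoding step by step:
Bits 100 -> A
Bits 00 -> F
Bits 010 -> C
Bits 011 -> H


Decoded message: AFCH


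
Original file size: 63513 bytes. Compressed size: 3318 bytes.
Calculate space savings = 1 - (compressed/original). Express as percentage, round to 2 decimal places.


ratio = compressed/original = 3318/63513 = 0.052241
savings = 1 - ratio = 1 - 0.052241 = 0.947759
as a percentage: 0.947759 * 100 = 94.78%

Space savings = 1 - 3318/63513 = 94.78%


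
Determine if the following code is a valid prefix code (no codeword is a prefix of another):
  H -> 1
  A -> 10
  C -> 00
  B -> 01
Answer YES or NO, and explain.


Checking each pair (does one codeword prefix another?):
  H='1' vs A='10': prefix -- VIOLATION

NO -- this is NOT a valid prefix code. H (1) is a prefix of A (10).


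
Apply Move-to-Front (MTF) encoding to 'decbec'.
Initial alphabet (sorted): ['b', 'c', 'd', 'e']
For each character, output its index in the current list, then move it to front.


MTF encoding:
'd': index 2 in ['b', 'c', 'd', 'e'] -> ['d', 'b', 'c', 'e']
'e': index 3 in ['d', 'b', 'c', 'e'] -> ['e', 'd', 'b', 'c']
'c': index 3 in ['e', 'd', 'b', 'c'] -> ['c', 'e', 'd', 'b']
'b': index 3 in ['c', 'e', 'd', 'b'] -> ['b', 'c', 'e', 'd']
'e': index 2 in ['b', 'c', 'e', 'd'] -> ['e', 'b', 'c', 'd']
'c': index 2 in ['e', 'b', 'c', 'd'] -> ['c', 'e', 'b', 'd']


Output: [2, 3, 3, 3, 2, 2]


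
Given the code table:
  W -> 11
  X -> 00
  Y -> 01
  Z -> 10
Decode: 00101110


Decoding:
00 -> X
10 -> Z
11 -> W
10 -> Z


Result: XZWZ


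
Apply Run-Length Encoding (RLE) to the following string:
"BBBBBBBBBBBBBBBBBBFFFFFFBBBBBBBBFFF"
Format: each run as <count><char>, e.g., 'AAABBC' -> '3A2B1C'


Scanning runs left to right:
  i=0: run of 'B' x 18 -> '18B'
  i=18: run of 'F' x 6 -> '6F'
  i=24: run of 'B' x 8 -> '8B'
  i=32: run of 'F' x 3 -> '3F'

RLE = 18B6F8B3F


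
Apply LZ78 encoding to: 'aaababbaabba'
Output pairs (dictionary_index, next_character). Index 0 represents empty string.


LZ78 encoding steps:
Dictionary: {0: ''}
Step 1: w='' (idx 0), next='a' -> output (0, 'a'), add 'a' as idx 1
Step 2: w='a' (idx 1), next='a' -> output (1, 'a'), add 'aa' as idx 2
Step 3: w='' (idx 0), next='b' -> output (0, 'b'), add 'b' as idx 3
Step 4: w='a' (idx 1), next='b' -> output (1, 'b'), add 'ab' as idx 4
Step 5: w='b' (idx 3), next='a' -> output (3, 'a'), add 'ba' as idx 5
Step 6: w='ab' (idx 4), next='b' -> output (4, 'b'), add 'abb' as idx 6
Step 7: w='a' (idx 1), end of input -> output (1, '')


Encoded: [(0, 'a'), (1, 'a'), (0, 'b'), (1, 'b'), (3, 'a'), (4, 'b'), (1, '')]


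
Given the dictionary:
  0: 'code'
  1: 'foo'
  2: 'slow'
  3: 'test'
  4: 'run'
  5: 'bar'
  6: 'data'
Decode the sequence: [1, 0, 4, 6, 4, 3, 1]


Look up each index in the dictionary:
  1 -> 'foo'
  0 -> 'code'
  4 -> 'run'
  6 -> 'data'
  4 -> 'run'
  3 -> 'test'
  1 -> 'foo'

Decoded: "foo code run data run test foo"


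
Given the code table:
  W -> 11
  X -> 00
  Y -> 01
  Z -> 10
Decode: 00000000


Decoding:
00 -> X
00 -> X
00 -> X
00 -> X


Result: XXXX


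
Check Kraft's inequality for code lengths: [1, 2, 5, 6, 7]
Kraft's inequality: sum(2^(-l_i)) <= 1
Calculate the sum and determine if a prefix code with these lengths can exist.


Sum = 2^(-1) + 2^(-2) + 2^(-5) + 2^(-6) + 2^(-7)
    = 0.5 + 0.25 + 0.03125 + 0.015625 + 0.0078125
    = 103/128 = 0.8046875
Since 0.8046875 <= 1, Kraft's inequality IS satisfied.
A prefix code with these lengths CAN exist.

Kraft sum = 0.8046875. Satisfied.


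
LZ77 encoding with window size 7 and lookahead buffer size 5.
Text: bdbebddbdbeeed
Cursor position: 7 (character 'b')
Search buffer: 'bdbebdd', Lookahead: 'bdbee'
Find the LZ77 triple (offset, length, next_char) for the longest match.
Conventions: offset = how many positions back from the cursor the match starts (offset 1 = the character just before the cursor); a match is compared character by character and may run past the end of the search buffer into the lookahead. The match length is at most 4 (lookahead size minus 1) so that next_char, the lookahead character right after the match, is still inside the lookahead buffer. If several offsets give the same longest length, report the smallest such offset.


Try each offset into the search buffer:
  offset=1 (pos 6, char 'd'): match length 0
  offset=2 (pos 5, char 'd'): match length 0
  offset=3 (pos 4, char 'b'): match length 2
  offset=4 (pos 3, char 'e'): match length 0
  offset=5 (pos 2, char 'b'): match length 1
  offset=6 (pos 1, char 'd'): match length 0
  offset=7 (pos 0, char 'b'): match length 4
Longest match has length 4 at offset 7.
next_char = character at position 7 + 4 = 11 -> 'e'

Best match: offset=7, length=4 (matching 'bdbe' starting at position 0)
LZ77 triple: (7, 4, 'e')


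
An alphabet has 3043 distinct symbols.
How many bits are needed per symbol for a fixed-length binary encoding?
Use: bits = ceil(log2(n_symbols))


log2(3043) = 11.5713
Bracket: 2^11 = 2048 < 3043 <= 2^12 = 4096
So ceil(log2(3043)) = 12

bits = ceil(log2(3043)) = ceil(11.5713) = 12 bits


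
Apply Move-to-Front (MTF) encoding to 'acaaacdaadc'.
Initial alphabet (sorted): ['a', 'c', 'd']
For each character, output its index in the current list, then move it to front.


MTF encoding:
'a': index 0 in ['a', 'c', 'd'] -> ['a', 'c', 'd']
'c': index 1 in ['a', 'c', 'd'] -> ['c', 'a', 'd']
'a': index 1 in ['c', 'a', 'd'] -> ['a', 'c', 'd']
'a': index 0 in ['a', 'c', 'd'] -> ['a', 'c', 'd']
'a': index 0 in ['a', 'c', 'd'] -> ['a', 'c', 'd']
'c': index 1 in ['a', 'c', 'd'] -> ['c', 'a', 'd']
'd': index 2 in ['c', 'a', 'd'] -> ['d', 'c', 'a']
'a': index 2 in ['d', 'c', 'a'] -> ['a', 'd', 'c']
'a': index 0 in ['a', 'd', 'c'] -> ['a', 'd', 'c']
'd': index 1 in ['a', 'd', 'c'] -> ['d', 'a', 'c']
'c': index 2 in ['d', 'a', 'c'] -> ['c', 'd', 'a']


Output: [0, 1, 1, 0, 0, 1, 2, 2, 0, 1, 2]


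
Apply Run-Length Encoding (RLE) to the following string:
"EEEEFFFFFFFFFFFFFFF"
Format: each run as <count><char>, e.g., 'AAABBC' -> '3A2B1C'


Scanning runs left to right:
  i=0: run of 'E' x 4 -> '4E'
  i=4: run of 'F' x 15 -> '15F'

RLE = 4E15F


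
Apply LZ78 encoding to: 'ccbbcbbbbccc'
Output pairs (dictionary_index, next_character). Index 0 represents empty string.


LZ78 encoding steps:
Dictionary: {0: ''}
Step 1: w='' (idx 0), next='c' -> output (0, 'c'), add 'c' as idx 1
Step 2: w='c' (idx 1), next='b' -> output (1, 'b'), add 'cb' as idx 2
Step 3: w='' (idx 0), next='b' -> output (0, 'b'), add 'b' as idx 3
Step 4: w='cb' (idx 2), next='b' -> output (2, 'b'), add 'cbb' as idx 4
Step 5: w='b' (idx 3), next='b' -> output (3, 'b'), add 'bb' as idx 5
Step 6: w='c' (idx 1), next='c' -> output (1, 'c'), add 'cc' as idx 6
Step 7: w='c' (idx 1), end of input -> output (1, '')


Encoded: [(0, 'c'), (1, 'b'), (0, 'b'), (2, 'b'), (3, 'b'), (1, 'c'), (1, '')]


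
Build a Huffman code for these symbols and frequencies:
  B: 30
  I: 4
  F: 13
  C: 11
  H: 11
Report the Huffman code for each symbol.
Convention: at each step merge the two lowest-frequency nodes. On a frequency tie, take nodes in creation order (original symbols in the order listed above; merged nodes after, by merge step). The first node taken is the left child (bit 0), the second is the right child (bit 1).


Huffman tree construction:
Step 1: Merge I(4) + C(11) = 15
Step 2: Merge H(11) + F(13) = 24
Step 3: Merge (I+C)(15) + (H+F)(24) = 39
Step 4: Merge B(30) + ((I+C)+(H+F))(39) = 69
Read each symbol's code off the tree from the root (left child = 0, right child = 1).

Codes:
  B: 0 (length 1)
  I: 100 (length 3)
  F: 111 (length 3)
  C: 101 (length 3)
  H: 110 (length 3)
Average code length: 147/69 = 2.1304 bits/symbol


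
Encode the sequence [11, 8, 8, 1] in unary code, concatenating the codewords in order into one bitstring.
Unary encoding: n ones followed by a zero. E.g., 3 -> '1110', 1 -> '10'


Encode each number as n ones followed by a terminating 0:
  11 -> 111111111110 (12 bits)
  8 -> 111111110 (9 bits)
  8 -> 111111110 (9 bits)
  1 -> 10 (2 bits)
Total length = 12 + 9 + 9 + 2 = 32 bits.

Unary([11, 8, 8, 1]) = 11111111111011111111011111111010 (32 bits)


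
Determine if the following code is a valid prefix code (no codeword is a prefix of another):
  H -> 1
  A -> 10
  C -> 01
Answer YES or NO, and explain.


Checking each pair (does one codeword prefix another?):
  H='1' vs A='10': prefix -- VIOLATION

NO -- this is NOT a valid prefix code. H (1) is a prefix of A (10).


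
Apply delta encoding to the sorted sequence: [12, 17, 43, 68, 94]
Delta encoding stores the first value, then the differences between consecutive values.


First value: 12
Deltas:
  17 - 12 = 5
  43 - 17 = 26
  68 - 43 = 25
  94 - 68 = 26


Delta encoded: [12, 5, 26, 25, 26]


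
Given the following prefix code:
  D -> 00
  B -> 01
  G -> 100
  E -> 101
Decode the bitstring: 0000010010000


Decoding step by step:
Bits 00 -> D
Bits 00 -> D
Bits 01 -> B
Bits 00 -> D
Bits 100 -> G
Bits 00 -> D


Decoded message: DDBDGD


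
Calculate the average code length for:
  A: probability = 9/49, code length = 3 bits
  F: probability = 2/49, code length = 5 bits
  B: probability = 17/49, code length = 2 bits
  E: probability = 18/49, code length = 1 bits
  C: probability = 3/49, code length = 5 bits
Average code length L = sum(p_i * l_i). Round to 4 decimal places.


Weighted contributions p_i * l_i:
  A: (9/49) * 3 = 27/49
  F: (2/49) * 5 = 10/49
  B: (17/49) * 2 = 34/49
  E: (18/49) * 1 = 18/49
  C: (3/49) * 5 = 15/49
Sum = (27 + 10 + 34 + 18 + 15)/49 = 104/49

L = 104/49 = 2.1224 bits/symbol


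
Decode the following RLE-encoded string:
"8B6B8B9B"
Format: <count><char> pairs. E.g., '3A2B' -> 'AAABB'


Expanding each <count><char> pair:
  8B -> 'BBBBBBBB'
  6B -> 'BBBBBB'
  8B -> 'BBBBBBBB'
  9B -> 'BBBBBBBBB'

Decoded = BBBBBBBBBBBBBBBBBBBBBBBBBBBBBBB


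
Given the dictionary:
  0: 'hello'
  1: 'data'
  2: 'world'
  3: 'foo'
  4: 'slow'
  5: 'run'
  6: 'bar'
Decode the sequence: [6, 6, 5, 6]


Look up each index in the dictionary:
  6 -> 'bar'
  6 -> 'bar'
  5 -> 'run'
  6 -> 'bar'

Decoded: "bar bar run bar"


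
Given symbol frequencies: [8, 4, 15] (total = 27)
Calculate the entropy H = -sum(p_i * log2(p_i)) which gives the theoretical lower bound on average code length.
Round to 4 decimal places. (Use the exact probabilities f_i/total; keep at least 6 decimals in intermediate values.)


Per-symbol terms -p_i * log2(p_i) with p_i = f_i/27:
  p = 8/27 = 0.296296: log2(p) = -1.754888, -p*log2(p) = 0.519967
  p = 4/27 = 0.148148: log2(p) = -2.754888, -p*log2(p) = 0.408131
  p = 15/27 = 0.555556: log2(p) = -0.847997, -p*log2(p) = 0.471109
H = 0.519967 + 0.408131 + 0.471109 = 1.399207

H = 1.3992 bits/symbol


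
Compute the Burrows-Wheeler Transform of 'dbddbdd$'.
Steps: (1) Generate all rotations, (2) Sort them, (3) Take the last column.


Rotations (sorted):
  0: $dbddbdd -> last char: d
  1: bdd$dbdd -> last char: d
  2: bddbdd$d -> last char: d
  3: d$dbddbd -> last char: d
  4: dbdd$dbd -> last char: d
  5: dbddbdd$ -> last char: $
  6: dd$dbddb -> last char: b
  7: ddbdd$db -> last char: b


BWT = ddddd$bb


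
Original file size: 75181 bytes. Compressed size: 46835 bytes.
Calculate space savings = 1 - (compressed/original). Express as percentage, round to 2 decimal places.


ratio = compressed/original = 46835/75181 = 0.622963
savings = 1 - ratio = 1 - 0.622963 = 0.377037
as a percentage: 0.377037 * 100 = 37.7%

Space savings = 1 - 46835/75181 = 37.7%


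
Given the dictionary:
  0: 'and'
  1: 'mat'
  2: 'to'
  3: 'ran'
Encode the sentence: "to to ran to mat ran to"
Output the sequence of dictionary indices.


Look up each word in the dictionary:
  'to' -> 2
  'to' -> 2
  'ran' -> 3
  'to' -> 2
  'mat' -> 1
  'ran' -> 3
  'to' -> 2

Encoded: [2, 2, 3, 2, 1, 3, 2]


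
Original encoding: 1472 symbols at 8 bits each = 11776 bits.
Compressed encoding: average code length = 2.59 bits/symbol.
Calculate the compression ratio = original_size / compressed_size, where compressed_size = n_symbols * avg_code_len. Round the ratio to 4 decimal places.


original_size = n_symbols * orig_bits = 1472 * 8 = 11776 bits
compressed_size = n_symbols * avg_code_len = 1472 * 2.59 = 3812.48 bits
ratio = original_size / compressed_size = 11776 / 3812.48 = 3.0888

Compression ratio = 3.0888


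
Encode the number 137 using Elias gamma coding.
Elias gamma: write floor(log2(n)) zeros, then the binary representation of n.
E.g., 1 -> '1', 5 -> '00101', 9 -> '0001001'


num_bits = floor(log2(137)) + 1 = 8
leading_zeros = num_bits - 1 = 7
binary(137) = 10001001

Elias gamma(137) = '0000000' + '10001001' = 000000010001001 (15 bits)


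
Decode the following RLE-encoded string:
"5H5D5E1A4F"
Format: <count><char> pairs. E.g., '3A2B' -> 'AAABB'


Expanding each <count><char> pair:
  5H -> 'HHHHH'
  5D -> 'DDDDD'
  5E -> 'EEEEE'
  1A -> 'A'
  4F -> 'FFFF'

Decoded = HHHHHDDDDDEEEEEAFFFF


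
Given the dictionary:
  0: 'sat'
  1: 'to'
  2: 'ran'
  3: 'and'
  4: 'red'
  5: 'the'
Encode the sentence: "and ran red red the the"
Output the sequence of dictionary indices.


Look up each word in the dictionary:
  'and' -> 3
  'ran' -> 2
  'red' -> 4
  'red' -> 4
  'the' -> 5
  'the' -> 5

Encoded: [3, 2, 4, 4, 5, 5]


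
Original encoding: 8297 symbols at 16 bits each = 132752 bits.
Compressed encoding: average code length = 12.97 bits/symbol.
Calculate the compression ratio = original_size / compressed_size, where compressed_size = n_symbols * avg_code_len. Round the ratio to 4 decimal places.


original_size = n_symbols * orig_bits = 8297 * 16 = 132752 bits
compressed_size = n_symbols * avg_code_len = 8297 * 12.97 = 107612.09 bits
ratio = original_size / compressed_size = 132752 / 107612.09 = 1.2336

Compression ratio = 1.2336


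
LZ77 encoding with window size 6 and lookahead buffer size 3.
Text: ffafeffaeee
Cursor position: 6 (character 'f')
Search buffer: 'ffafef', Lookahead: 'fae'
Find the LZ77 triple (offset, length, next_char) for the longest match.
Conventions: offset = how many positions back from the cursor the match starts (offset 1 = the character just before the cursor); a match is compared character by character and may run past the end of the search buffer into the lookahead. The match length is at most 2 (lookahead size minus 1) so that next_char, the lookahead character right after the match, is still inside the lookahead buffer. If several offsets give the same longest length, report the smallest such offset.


Try each offset into the search buffer:
  offset=1 (pos 5, char 'f'): match length 1
  offset=2 (pos 4, char 'e'): match length 0
  offset=3 (pos 3, char 'f'): match length 1
  offset=4 (pos 2, char 'a'): match length 0
  offset=5 (pos 1, char 'f'): match length 2
  offset=6 (pos 0, char 'f'): match length 1
Longest match has length 2 at offset 5.
next_char = character at position 6 + 2 = 8 -> 'e'

Best match: offset=5, length=2 (matching 'fa' starting at position 1)
LZ77 triple: (5, 2, 'e')


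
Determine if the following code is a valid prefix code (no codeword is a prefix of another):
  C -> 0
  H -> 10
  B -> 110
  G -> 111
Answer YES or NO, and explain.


Checking each pair (does one codeword prefix another?):
  C='0' vs H='10': no prefix
  C='0' vs B='110': no prefix
  C='0' vs G='111': no prefix
  H='10' vs C='0': no prefix
  H='10' vs B='110': no prefix
  H='10' vs G='111': no prefix
  B='110' vs C='0': no prefix
  B='110' vs H='10': no prefix
  B='110' vs G='111': no prefix
  G='111' vs C='0': no prefix
  G='111' vs H='10': no prefix
  G='111' vs B='110': no prefix
No violation found over all pairs.

YES -- this is a valid prefix code. No codeword is a prefix of any other codeword.


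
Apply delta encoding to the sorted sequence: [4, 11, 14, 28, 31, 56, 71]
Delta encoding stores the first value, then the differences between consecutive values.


First value: 4
Deltas:
  11 - 4 = 7
  14 - 11 = 3
  28 - 14 = 14
  31 - 28 = 3
  56 - 31 = 25
  71 - 56 = 15


Delta encoded: [4, 7, 3, 14, 3, 25, 15]


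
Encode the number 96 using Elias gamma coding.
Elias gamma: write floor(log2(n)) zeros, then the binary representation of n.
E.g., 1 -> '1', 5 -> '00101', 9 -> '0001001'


num_bits = floor(log2(96)) + 1 = 7
leading_zeros = num_bits - 1 = 6
binary(96) = 1100000

Elias gamma(96) = '000000' + '1100000' = 0000001100000 (13 bits)


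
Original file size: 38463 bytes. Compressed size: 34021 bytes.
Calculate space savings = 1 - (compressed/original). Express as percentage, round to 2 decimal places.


ratio = compressed/original = 34021/38463 = 0.884512
savings = 1 - ratio = 1 - 0.884512 = 0.115488
as a percentage: 0.115488 * 100 = 11.55%

Space savings = 1 - 34021/38463 = 11.55%


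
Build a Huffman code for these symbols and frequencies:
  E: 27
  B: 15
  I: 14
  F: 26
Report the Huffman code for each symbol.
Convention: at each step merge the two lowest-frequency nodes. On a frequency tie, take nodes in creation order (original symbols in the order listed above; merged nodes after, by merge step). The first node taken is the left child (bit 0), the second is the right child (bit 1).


Huffman tree construction:
Step 1: Merge I(14) + B(15) = 29
Step 2: Merge F(26) + E(27) = 53
Step 3: Merge (I+B)(29) + (F+E)(53) = 82
Read each symbol's code off the tree from the root (left child = 0, right child = 1).

Codes:
  E: 11 (length 2)
  B: 01 (length 2)
  I: 00 (length 2)
  F: 10 (length 2)
Average code length: 164/82 = 2.0000 bits/symbol


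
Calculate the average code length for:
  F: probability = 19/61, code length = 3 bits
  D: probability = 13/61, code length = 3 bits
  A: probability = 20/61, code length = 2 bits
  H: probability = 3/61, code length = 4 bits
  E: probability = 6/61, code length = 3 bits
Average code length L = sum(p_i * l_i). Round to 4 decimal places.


Weighted contributions p_i * l_i:
  F: (19/61) * 3 = 57/61
  D: (13/61) * 3 = 39/61
  A: (20/61) * 2 = 40/61
  H: (3/61) * 4 = 12/61
  E: (6/61) * 3 = 18/61
Sum = (57 + 39 + 40 + 12 + 18)/61 = 166/61

L = 166/61 = 2.7213 bits/symbol


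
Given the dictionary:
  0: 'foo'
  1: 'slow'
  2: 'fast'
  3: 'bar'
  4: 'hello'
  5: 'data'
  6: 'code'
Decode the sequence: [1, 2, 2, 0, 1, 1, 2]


Look up each index in the dictionary:
  1 -> 'slow'
  2 -> 'fast'
  2 -> 'fast'
  0 -> 'foo'
  1 -> 'slow'
  1 -> 'slow'
  2 -> 'fast'

Decoded: "slow fast fast foo slow slow fast"


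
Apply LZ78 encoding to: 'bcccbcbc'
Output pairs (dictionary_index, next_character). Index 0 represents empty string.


LZ78 encoding steps:
Dictionary: {0: ''}
Step 1: w='' (idx 0), next='b' -> output (0, 'b'), add 'b' as idx 1
Step 2: w='' (idx 0), next='c' -> output (0, 'c'), add 'c' as idx 2
Step 3: w='c' (idx 2), next='c' -> output (2, 'c'), add 'cc' as idx 3
Step 4: w='b' (idx 1), next='c' -> output (1, 'c'), add 'bc' as idx 4
Step 5: w='bc' (idx 4), end of input -> output (4, '')


Encoded: [(0, 'b'), (0, 'c'), (2, 'c'), (1, 'c'), (4, '')]


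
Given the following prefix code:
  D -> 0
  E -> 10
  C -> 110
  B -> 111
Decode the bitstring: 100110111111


Decoding step by step:
Bits 10 -> E
Bits 0 -> D
Bits 110 -> C
Bits 111 -> B
Bits 111 -> B


Decoded message: EDCBB


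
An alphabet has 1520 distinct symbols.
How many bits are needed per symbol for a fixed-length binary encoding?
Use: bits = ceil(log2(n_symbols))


log2(1520) = 10.5699
Bracket: 2^10 = 1024 < 1520 <= 2^11 = 2048
So ceil(log2(1520)) = 11

bits = ceil(log2(1520)) = ceil(10.5699) = 11 bits


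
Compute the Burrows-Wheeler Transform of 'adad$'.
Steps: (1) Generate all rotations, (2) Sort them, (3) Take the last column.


Rotations (sorted):
  0: $adad -> last char: d
  1: ad$ad -> last char: d
  2: adad$ -> last char: $
  3: d$ada -> last char: a
  4: dad$a -> last char: a


BWT = dd$aa


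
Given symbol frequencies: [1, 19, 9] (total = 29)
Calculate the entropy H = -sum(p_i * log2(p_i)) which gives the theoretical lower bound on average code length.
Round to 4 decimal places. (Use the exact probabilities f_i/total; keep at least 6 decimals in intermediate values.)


Per-symbol terms -p_i * log2(p_i) with p_i = f_i/29:
  p = 1/29 = 0.034483: log2(p) = -4.857981, -p*log2(p) = 0.167517
  p = 19/29 = 0.655172: log2(p) = -0.610053, -p*log2(p) = 0.399690
  p = 9/29 = 0.310345: log2(p) = -1.688056, -p*log2(p) = 0.523879
H = 0.167517 + 0.399690 + 0.523879 = 1.091086

H = 1.0911 bits/symbol


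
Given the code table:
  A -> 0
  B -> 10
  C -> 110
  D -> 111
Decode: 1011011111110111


Decoding:
10 -> B
110 -> C
111 -> D
111 -> D
10 -> B
111 -> D


Result: BCDDBD


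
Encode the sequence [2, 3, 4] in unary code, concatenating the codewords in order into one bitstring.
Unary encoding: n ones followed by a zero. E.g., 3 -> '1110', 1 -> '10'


Encode each number as n ones followed by a terminating 0:
  2 -> 110 (3 bits)
  3 -> 1110 (4 bits)
  4 -> 11110 (5 bits)
Total length = 3 + 4 + 5 = 12 bits.

Unary([2, 3, 4]) = 110111011110 (12 bits)


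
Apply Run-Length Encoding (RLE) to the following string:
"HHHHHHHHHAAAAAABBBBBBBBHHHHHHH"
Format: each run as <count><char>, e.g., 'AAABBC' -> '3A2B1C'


Scanning runs left to right:
  i=0: run of 'H' x 9 -> '9H'
  i=9: run of 'A' x 6 -> '6A'
  i=15: run of 'B' x 8 -> '8B'
  i=23: run of 'H' x 7 -> '7H'

RLE = 9H6A8B7H


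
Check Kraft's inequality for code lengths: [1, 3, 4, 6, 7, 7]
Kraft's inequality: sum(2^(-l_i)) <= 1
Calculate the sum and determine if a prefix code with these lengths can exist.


Sum = 2^(-1) + 2^(-3) + 2^(-4) + 2^(-6) + 2^(-7) + 2^(-7)
    = 0.5 + 0.125 + 0.0625 + 0.015625 + 0.0078125 + 0.0078125
    = 92/128 = 0.71875
Since 0.71875 <= 1, Kraft's inequality IS satisfied.
A prefix code with these lengths CAN exist.

Kraft sum = 0.71875. Satisfied.


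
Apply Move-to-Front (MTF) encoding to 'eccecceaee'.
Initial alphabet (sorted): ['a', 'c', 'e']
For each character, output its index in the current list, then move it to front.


MTF encoding:
'e': index 2 in ['a', 'c', 'e'] -> ['e', 'a', 'c']
'c': index 2 in ['e', 'a', 'c'] -> ['c', 'e', 'a']
'c': index 0 in ['c', 'e', 'a'] -> ['c', 'e', 'a']
'e': index 1 in ['c', 'e', 'a'] -> ['e', 'c', 'a']
'c': index 1 in ['e', 'c', 'a'] -> ['c', 'e', 'a']
'c': index 0 in ['c', 'e', 'a'] -> ['c', 'e', 'a']
'e': index 1 in ['c', 'e', 'a'] -> ['e', 'c', 'a']
'a': index 2 in ['e', 'c', 'a'] -> ['a', 'e', 'c']
'e': index 1 in ['a', 'e', 'c'] -> ['e', 'a', 'c']
'e': index 0 in ['e', 'a', 'c'] -> ['e', 'a', 'c']


Output: [2, 2, 0, 1, 1, 0, 1, 2, 1, 0]


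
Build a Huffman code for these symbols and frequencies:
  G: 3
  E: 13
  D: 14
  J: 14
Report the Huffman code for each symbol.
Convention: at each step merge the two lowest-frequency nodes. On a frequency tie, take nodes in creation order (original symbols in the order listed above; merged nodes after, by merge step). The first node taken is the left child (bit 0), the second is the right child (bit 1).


Huffman tree construction:
Step 1: Merge G(3) + E(13) = 16
Step 2: Merge D(14) + J(14) = 28
Step 3: Merge (G+E)(16) + (D+J)(28) = 44
Read each symbol's code off the tree from the root (left child = 0, right child = 1).

Codes:
  G: 00 (length 2)
  E: 01 (length 2)
  D: 10 (length 2)
  J: 11 (length 2)
Average code length: 88/44 = 2.0000 bits/symbol
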